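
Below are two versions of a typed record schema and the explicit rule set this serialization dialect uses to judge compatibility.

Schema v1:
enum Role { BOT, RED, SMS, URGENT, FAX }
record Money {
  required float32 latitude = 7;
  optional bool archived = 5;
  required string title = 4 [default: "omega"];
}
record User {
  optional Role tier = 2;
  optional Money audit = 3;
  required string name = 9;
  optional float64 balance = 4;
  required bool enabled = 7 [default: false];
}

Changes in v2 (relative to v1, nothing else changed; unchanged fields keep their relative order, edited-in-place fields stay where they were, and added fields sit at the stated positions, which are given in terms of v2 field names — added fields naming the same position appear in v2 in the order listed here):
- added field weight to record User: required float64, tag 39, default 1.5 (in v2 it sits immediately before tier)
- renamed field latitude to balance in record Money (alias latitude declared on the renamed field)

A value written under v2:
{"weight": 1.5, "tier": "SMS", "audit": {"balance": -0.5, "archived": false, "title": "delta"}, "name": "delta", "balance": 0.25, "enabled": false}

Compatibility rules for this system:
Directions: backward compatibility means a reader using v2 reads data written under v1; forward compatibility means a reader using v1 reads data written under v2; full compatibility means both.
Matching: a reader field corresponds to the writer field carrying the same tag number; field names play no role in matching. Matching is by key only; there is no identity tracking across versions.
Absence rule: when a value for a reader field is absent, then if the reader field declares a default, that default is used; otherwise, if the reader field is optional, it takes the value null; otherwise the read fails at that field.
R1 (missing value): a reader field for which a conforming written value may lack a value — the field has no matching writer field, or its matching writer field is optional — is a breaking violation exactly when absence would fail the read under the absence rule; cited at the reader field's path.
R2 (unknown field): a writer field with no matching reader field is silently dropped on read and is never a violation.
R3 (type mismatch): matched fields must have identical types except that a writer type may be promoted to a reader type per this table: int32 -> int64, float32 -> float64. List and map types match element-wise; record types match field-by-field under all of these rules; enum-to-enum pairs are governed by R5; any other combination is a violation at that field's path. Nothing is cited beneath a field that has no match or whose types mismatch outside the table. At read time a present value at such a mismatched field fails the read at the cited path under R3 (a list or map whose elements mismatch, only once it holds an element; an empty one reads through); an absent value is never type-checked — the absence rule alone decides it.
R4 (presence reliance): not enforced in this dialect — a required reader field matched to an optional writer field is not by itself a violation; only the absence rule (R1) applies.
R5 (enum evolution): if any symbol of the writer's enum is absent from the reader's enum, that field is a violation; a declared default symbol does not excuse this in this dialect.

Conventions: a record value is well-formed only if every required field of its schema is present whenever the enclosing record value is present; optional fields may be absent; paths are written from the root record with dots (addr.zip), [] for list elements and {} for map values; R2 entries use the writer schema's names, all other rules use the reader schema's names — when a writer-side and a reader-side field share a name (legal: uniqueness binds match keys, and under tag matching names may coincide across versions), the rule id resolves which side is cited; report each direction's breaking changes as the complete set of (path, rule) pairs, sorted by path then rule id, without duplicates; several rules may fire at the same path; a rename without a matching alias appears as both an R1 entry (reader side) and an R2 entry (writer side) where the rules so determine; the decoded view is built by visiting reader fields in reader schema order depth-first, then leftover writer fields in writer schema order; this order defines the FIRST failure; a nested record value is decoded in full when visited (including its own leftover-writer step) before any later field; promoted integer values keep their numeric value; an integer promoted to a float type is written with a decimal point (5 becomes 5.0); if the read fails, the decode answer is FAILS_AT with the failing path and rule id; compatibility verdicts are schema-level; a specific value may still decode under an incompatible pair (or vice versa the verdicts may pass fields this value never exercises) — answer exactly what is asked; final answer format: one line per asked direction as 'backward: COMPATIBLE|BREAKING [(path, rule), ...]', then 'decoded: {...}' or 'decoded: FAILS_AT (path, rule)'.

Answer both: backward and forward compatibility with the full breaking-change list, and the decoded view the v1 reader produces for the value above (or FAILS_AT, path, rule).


backward: COMPATIBLE []; forward: COMPATIBLE []; decoded: {"tier": "SMS", "audit": {"latitude": -0.5, "archived": false, "title": "delta"}, "name": "delta", "balance": 0.25, "enabled": false}

the writer's type comes first in each User pair
backward analysis of User with v2 as reader and v1 as writer:
  weight has no writer counterpart
  Role -> Role, writer optional: tier aligns to tier
  Money -> Money, writer optional: audit aligns to audit
  string -> string, writer required: name aligns to name
  float64 -> float64, writer optional: balance aligns to balance
  bool -> bool, writer required: enabled aligns to enabled
  float32 -> float32, writer required: audit.balance aligns to audit.latitude
  bool -> bool, writer optional: audit.archived aligns to audit.archived
  string -> string, writer required: audit.title aligns to audit.title
  nothing fires on User: backward is COMPATIBLE
forward analysis of User with v1 as reader and v2 as writer:
  Role -> Role, writer optional: tier aligns to tier
  Money -> Money, writer optional: audit aligns to audit
  string -> string, writer required: name aligns to name
  float64 -> float64, writer optional: balance aligns to balance
  bool -> bool, writer required: enabled aligns to enabled
  writer weight: unknown to reader
  float32 -> float32, writer required: audit.latitude aligns to audit.balance
  bool -> bool, writer optional: audit.archived aligns to audit.archived
  string -> string, writer required: audit.title aligns to audit.title
  nothing fires on User: forward is COMPATIBLE
decode walk for User under reader schema v1:
  tier := "SMS"
  audit.latitude := -0.5 (from writer balance)
  audit.archived := false
  audit.title := "delta"
  name := "delta"
  balance := 0.25
  enabled := false
  writer weight: unknown -> dropped
  => decoded: {"tier": "SMS", "audit": {"latitude": -0.5, "archived": false, "title": "delta"}, "name": "delta", "balance": 0.25, "enabled": false}


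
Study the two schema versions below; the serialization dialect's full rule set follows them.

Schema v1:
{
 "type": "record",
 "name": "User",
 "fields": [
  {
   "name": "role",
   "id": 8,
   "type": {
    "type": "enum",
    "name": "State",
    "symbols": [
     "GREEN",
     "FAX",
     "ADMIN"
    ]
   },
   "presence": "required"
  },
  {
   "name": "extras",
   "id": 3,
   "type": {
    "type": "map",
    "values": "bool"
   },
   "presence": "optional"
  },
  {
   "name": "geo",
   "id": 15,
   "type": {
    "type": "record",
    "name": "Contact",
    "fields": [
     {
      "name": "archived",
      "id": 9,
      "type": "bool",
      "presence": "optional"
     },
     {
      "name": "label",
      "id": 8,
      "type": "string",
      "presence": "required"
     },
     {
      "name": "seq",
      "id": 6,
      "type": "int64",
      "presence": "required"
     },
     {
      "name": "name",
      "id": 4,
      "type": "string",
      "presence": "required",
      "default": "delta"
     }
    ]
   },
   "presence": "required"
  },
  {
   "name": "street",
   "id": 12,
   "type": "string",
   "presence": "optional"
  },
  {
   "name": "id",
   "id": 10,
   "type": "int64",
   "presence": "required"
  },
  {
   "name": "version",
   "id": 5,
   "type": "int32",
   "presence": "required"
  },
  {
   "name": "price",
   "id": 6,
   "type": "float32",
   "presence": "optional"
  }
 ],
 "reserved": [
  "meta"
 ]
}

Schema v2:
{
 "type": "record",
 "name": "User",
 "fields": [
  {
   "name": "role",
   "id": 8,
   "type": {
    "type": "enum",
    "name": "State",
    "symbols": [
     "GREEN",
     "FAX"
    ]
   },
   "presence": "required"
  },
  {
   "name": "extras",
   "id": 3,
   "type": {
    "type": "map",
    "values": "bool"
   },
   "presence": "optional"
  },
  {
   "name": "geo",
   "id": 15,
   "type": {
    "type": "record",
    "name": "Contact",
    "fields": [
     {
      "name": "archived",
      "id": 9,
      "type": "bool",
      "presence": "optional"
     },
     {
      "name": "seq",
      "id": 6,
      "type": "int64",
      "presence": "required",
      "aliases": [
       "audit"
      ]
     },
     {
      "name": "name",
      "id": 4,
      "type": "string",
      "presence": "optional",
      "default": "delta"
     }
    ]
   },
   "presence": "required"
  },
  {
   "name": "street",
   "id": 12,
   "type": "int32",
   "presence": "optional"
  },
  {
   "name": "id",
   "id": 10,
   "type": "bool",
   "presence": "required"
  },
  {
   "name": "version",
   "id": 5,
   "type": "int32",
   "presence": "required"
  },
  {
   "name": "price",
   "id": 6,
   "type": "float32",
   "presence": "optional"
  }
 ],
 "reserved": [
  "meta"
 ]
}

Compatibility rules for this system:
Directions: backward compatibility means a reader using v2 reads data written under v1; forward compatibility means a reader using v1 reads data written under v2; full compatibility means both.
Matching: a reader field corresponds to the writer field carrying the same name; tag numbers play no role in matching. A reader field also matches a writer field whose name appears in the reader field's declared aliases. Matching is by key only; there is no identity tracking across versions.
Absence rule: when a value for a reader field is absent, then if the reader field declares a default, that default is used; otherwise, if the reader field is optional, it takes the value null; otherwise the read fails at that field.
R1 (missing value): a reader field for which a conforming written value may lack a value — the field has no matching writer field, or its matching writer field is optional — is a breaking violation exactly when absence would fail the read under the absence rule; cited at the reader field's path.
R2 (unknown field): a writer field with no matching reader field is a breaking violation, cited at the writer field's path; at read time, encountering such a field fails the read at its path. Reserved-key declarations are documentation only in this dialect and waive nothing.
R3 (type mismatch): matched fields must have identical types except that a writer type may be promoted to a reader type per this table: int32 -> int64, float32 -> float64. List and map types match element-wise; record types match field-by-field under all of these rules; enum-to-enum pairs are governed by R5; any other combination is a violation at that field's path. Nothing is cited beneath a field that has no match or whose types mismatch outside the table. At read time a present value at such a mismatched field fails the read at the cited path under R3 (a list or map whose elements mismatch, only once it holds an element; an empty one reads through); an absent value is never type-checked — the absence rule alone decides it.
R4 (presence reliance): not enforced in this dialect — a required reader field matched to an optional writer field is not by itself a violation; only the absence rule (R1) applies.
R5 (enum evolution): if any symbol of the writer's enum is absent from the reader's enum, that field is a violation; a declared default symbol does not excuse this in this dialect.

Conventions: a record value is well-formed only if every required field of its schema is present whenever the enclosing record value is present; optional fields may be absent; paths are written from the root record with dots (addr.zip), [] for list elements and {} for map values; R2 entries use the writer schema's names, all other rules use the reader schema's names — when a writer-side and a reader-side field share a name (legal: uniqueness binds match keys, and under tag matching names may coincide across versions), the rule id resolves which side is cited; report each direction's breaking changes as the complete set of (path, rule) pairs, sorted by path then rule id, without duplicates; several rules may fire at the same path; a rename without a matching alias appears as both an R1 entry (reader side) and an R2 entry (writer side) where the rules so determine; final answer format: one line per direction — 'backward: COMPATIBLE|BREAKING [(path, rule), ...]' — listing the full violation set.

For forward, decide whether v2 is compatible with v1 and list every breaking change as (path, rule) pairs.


forward: BREAKING [(geo.label, R1), (id, R3), (street, R3)]

each type pair in User: writer, then reader
checking forward for User: reader v1 against writer v2:
  writer required, State -> State: reader role maps from writer role
  writer optional, map<string, bool> -> map<string, bool>: reader extras maps from writer extras
  writer required, Contact -> Contact: reader geo maps from writer geo
  writer optional, int32 -> string: reader street maps from writer street
  writer required, bool -> int64: reader id maps from writer id
  writer required, int32 -> int32: reader version maps from writer version
  writer optional, float32 -> float32: reader price maps from writer price
  writer optional, bool -> bool: reader geo.archived maps from writer geo.archived
  no writer field matches reader geo.label
  writer required, int64 -> int64: reader geo.seq maps from writer geo.seq
  writer optional, string -> string: reader geo.name maps from writer geo.name
  rule R1 violated at geo.label
  rule R3 violated at id
  rule R3 violated at street
  => 3 violation(s): forward is BREAKING for User
checking off the User differences that do not matter here:
  field name in record Contact: required changed to optional -> no rule fires on it in User's dialect; the asked verdict holds
  enum State (field role in record User): symbol ADMIN removed -> affects backward compatibility only, which is not asked


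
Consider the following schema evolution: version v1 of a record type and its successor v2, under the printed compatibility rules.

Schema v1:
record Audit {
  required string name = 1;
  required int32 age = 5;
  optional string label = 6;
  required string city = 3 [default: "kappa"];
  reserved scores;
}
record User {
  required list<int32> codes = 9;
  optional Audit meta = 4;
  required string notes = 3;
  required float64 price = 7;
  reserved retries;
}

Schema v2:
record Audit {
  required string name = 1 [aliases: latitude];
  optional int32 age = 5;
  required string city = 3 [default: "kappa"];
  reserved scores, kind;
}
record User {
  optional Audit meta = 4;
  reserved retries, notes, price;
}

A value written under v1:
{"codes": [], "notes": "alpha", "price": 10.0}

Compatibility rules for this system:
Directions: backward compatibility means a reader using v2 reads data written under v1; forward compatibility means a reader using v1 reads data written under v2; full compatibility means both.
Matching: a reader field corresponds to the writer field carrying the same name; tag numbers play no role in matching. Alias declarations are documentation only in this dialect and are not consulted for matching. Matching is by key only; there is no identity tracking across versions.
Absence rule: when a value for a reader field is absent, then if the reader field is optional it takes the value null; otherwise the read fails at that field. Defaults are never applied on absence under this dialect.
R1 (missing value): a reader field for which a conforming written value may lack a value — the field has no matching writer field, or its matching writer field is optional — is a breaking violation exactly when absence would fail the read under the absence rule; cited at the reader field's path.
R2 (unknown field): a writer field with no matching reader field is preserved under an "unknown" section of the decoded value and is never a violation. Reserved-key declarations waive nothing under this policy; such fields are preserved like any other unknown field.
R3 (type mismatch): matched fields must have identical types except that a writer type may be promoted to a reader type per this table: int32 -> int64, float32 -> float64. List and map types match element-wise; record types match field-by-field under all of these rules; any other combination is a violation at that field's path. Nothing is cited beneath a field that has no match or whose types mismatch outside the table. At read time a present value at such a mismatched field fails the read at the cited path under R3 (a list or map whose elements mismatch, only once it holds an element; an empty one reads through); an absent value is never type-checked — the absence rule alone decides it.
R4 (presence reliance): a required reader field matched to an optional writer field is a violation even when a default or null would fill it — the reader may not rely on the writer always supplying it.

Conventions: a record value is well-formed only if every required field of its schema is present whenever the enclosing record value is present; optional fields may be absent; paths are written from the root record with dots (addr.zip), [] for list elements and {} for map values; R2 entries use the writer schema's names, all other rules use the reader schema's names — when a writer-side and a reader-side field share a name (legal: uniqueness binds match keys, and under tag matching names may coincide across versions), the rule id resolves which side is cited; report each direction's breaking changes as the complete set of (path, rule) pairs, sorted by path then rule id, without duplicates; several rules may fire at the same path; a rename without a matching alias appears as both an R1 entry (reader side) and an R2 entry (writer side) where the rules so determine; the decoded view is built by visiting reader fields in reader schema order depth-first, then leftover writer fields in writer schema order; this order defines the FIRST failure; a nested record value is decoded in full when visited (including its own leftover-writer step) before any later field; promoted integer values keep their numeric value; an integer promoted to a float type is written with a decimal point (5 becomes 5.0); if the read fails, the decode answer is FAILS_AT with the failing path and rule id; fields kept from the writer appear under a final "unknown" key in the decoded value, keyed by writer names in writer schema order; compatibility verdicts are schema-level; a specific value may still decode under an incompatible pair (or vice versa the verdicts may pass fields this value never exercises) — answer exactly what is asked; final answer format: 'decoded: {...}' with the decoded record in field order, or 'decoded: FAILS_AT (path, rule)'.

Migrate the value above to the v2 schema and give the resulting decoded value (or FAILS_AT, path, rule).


decoded: {"meta": null, "unknown": {"codes": [], "notes": "alpha", "price": 10.0}}

arrows below run writer -> reader for User
migrating the User value to v2:
  meta := null (absent, optional -> null)
  writer codes: kept under "unknown"
  writer notes: kept under "unknown"
  writer price: kept under "unknown"
  => decoded: {"meta": null, "unknown": {"codes": [], "notes": "alpha", "price": 10.0}}
remaining User differences; none change what is asked:
  removed field label from record Audit -> inert under this dialect — no rule fires on User and the result does not move
  field age in record Audit: required changed to optional -> affects the rule determinations only; this particular User value decodes identically


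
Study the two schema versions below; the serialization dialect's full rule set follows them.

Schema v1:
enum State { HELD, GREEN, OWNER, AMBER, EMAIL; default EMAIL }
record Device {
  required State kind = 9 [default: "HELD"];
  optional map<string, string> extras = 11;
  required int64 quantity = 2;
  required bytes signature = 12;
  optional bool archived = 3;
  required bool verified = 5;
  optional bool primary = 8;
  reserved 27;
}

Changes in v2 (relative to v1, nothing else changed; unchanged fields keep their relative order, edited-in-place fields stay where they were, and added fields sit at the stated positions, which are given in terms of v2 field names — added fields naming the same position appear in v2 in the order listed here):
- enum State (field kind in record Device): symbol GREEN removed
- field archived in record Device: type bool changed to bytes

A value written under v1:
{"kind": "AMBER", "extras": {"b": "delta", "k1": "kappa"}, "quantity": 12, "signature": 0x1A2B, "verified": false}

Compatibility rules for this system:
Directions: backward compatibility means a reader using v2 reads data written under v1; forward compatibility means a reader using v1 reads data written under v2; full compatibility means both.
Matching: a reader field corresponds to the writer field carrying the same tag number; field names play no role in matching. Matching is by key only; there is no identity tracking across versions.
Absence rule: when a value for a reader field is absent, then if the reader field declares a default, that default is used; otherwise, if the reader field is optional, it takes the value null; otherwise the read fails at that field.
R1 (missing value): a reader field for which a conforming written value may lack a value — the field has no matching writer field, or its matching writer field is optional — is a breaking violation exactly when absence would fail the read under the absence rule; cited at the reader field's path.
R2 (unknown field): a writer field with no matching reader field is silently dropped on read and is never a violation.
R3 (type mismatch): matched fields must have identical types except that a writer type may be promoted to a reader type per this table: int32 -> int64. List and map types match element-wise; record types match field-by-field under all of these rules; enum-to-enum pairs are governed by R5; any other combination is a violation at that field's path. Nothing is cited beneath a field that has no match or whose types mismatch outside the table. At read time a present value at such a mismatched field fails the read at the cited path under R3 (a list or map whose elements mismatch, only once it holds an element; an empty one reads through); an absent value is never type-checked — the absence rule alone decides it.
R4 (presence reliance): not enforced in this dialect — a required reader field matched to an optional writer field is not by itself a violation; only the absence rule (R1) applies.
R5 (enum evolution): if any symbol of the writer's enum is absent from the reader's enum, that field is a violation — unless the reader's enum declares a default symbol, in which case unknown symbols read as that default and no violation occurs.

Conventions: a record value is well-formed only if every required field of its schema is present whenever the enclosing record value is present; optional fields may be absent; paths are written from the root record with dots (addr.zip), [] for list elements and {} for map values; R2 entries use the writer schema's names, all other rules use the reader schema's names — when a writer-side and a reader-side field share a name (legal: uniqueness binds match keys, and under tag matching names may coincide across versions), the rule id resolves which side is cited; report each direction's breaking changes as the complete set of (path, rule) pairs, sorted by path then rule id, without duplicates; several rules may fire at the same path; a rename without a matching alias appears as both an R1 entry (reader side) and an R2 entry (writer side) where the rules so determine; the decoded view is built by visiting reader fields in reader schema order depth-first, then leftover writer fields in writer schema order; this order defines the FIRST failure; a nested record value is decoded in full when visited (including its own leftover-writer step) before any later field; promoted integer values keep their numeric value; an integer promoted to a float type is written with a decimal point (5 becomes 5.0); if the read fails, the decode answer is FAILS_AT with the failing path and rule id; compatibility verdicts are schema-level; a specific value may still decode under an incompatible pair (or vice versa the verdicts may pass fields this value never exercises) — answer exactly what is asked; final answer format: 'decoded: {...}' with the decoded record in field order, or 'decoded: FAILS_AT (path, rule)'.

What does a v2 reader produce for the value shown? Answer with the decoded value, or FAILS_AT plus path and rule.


decoded: {"kind": "AMBER", "extras": {"b": "delta", "k1": "kappa"}, "quantity": 12, "signature": 0x1A2B, "archived": null, "verified": false, "primary": null}

the writer's type comes first in each Device pair
decoding the Device value with the v2 reader:
  kind := "AMBER"
  extras := {"b": "delta", "k1": "kappa"}
  quantity := 12
  signature := 0x1A2B
  archived := null (not supplied -> null)
  verified := false
  primary := null (not supplied -> null)
  => decoded: {"kind": "AMBER", "extras": {"b": "delta", "k1": "kappa"}, "quantity": 12, "signature": 0x1A2B, "archived": null, "verified": false, "primary": null}
the rest of the Device diff is inert for this question:
  enum State (field kind in record Device): symbol GREEN removed -> no rule fires on it and the decoded Device view is identical with or without it
  field archived in record Device: type bool changed to bytes -> affects the rule determinations only; this particular Device value decodes identically


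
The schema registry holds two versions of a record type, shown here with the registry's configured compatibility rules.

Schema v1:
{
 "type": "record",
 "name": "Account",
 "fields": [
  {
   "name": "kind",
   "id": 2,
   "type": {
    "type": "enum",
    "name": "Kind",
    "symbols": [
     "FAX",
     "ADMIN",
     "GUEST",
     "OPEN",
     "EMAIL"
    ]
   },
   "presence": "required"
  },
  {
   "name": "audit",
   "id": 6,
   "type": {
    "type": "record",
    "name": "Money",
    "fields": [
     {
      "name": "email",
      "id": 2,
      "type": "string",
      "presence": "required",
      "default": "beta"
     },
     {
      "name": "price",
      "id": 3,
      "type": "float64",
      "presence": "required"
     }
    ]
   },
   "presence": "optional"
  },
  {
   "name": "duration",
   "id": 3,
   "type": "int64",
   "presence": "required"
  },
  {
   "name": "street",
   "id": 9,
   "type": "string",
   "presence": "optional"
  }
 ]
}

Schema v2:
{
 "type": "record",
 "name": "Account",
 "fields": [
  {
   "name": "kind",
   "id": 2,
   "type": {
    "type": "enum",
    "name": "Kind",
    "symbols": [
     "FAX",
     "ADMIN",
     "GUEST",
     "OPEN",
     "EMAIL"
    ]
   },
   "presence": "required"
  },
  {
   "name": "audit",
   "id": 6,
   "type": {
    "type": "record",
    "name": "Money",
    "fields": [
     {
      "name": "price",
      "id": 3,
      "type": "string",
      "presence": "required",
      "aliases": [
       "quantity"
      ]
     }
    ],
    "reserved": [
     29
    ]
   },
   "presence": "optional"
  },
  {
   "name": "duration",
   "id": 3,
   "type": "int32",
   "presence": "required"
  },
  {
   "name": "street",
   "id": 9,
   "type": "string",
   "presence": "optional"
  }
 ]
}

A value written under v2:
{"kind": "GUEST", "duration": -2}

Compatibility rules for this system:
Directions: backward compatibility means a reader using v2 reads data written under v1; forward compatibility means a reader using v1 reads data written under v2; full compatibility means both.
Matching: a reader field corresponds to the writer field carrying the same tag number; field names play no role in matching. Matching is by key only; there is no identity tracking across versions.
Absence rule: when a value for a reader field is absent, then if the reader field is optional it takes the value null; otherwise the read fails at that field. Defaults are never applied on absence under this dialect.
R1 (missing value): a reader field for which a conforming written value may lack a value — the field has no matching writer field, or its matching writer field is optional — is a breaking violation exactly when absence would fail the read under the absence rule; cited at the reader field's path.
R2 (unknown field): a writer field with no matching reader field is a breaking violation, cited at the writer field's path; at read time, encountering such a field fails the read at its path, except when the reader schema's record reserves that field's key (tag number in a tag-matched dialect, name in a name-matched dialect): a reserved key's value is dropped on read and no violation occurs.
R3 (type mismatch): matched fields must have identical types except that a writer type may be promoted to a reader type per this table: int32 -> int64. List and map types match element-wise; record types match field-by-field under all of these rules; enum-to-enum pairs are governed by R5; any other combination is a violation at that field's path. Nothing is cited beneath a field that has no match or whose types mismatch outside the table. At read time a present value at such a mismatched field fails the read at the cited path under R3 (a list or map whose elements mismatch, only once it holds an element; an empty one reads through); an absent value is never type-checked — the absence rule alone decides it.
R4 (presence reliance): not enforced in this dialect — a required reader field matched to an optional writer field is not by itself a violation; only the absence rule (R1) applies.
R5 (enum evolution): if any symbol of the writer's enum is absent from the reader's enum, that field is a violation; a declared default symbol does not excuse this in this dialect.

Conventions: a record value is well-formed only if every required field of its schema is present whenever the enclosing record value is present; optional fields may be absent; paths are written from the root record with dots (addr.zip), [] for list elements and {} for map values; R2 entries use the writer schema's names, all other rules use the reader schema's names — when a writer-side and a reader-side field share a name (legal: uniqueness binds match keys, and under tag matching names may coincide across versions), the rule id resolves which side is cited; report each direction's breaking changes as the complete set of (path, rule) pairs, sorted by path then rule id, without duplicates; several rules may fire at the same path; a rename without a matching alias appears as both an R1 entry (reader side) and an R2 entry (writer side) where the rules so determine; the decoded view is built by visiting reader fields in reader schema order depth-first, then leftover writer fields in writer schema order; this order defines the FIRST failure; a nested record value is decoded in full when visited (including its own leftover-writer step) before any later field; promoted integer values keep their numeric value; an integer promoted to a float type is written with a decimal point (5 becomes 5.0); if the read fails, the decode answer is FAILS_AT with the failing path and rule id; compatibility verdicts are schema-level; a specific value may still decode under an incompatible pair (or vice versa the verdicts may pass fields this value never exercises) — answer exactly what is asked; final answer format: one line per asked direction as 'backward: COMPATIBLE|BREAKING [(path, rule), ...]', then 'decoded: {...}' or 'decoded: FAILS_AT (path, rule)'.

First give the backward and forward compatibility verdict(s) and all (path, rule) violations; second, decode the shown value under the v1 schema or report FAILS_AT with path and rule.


backward: BREAKING [(audit.email, R2), (audit.price, R3), (duration, R3)]; forward: BREAKING [(audit.email, R1), (audit.price, R3)]; decoded: {"kind": "GUEST", "audit": null, "duration": -2, "street": null}

arrows below run writer -> reader for Account
backward pass over Account, reader schema v2, writer schema v1:
  kind: paired with writer kind (Kind -> Kind; writer required)
  audit: paired with writer audit (Money -> Money; writer optional)
  duration: paired with writer duration (int64 -> int32; writer required)
  street: paired with writer street (string -> string; writer optional)
  audit.price: paired with writer audit.price (float64 -> string; writer required)
  audit.email (writer side), unknown to reader
  R2 fires at audit.email
  R3 fires at audit.price
  R3 fires at duration
  => backward verdict for Account: BREAKING, 3 violation(s)
forward pass over Account, reader schema v1, writer schema v2:
  kind: paired with writer kind (Kind -> Kind; writer required)
  audit: paired with writer audit (Money -> Money; writer optional)
  duration: paired with writer duration (int32 -> int64; writer required)
  street: paired with writer street (string -> string; writer optional)
  audit.email has no writer counterpart
  audit.price: paired with writer audit.price (string -> float64; writer required)
  R1 fires at audit.email
  R3 fires at audit.price
  => forward verdict for Account: BREAKING, 2 violation(s)
migrating the Account value to v1:
  kind := "GUEST"
  audit := null (absent, optional -> null)
  duration := -2 (int32 -> int64)
  street := null (absent, optional -> null)
  => decoded: {"kind": "GUEST", "audit": null, "duration": -2, "street": null}


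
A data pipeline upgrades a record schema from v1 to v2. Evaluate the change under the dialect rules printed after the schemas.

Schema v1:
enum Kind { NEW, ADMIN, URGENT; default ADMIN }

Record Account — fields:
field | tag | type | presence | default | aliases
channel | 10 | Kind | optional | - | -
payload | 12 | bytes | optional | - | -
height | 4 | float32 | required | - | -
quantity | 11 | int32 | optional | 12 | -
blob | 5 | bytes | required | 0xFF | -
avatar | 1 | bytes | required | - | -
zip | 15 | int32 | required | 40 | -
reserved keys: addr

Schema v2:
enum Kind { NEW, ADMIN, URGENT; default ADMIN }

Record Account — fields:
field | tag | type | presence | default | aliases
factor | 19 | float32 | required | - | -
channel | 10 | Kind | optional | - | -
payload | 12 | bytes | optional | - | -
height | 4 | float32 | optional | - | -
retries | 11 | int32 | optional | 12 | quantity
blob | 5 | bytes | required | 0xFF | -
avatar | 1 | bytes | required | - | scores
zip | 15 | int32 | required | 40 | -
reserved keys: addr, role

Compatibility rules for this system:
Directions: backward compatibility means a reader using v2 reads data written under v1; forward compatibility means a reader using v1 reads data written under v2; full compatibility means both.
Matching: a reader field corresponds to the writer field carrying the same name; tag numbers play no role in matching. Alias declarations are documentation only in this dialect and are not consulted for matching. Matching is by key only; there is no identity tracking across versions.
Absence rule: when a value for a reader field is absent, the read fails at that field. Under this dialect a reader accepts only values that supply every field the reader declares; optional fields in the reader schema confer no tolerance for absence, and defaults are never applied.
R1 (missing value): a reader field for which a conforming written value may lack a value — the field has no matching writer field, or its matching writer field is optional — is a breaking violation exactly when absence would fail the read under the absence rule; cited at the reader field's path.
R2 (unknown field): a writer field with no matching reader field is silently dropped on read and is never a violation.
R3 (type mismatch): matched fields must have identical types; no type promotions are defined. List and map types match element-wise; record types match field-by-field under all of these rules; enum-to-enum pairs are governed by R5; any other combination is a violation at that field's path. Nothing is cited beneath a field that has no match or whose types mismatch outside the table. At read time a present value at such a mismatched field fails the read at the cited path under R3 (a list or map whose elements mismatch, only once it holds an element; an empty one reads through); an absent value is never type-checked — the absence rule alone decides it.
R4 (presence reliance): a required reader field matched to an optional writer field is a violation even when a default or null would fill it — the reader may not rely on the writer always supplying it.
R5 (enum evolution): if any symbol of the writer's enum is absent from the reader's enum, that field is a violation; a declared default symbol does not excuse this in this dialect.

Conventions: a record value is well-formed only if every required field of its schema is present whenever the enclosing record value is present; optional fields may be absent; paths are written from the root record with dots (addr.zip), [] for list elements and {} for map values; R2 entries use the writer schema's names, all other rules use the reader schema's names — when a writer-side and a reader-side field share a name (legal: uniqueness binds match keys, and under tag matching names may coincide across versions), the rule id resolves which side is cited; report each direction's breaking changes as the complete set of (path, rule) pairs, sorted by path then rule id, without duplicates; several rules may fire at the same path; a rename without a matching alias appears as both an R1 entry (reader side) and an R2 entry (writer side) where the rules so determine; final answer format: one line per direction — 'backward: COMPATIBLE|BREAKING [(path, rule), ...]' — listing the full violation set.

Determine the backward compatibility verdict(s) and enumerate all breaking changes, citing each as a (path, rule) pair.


backward: BREAKING [(channel, R1), (factor, R1), (payload, R1), (retries, R1)]

in Account below, arrows point writer -> reader
backward analysis of Account with v2 as reader and v1 as writer:
  factor has no writer counterpart
  writer optional, Kind -> Kind: reader channel maps from writer channel
  writer optional, bytes -> bytes: reader payload maps from writer payload
  writer required, float32 -> float32: reader height maps from writer height
  retries has no writer counterpart
  writer required, bytes -> bytes: reader blob maps from writer blob
  writer required, bytes -> bytes: reader avatar maps from writer avatar
  writer required, int32 -> int32: reader zip maps from writer zip
  writer field quantity has no reader counterpart
  R1 fires at channel
  R1 fires at factor
  R1 fires at payload
  R1 fires at retries
  => backward verdict for Account: BREAKING, 4 violation(s)
ruling out the remaining Account differences:
  field height in record Account: required changed to optional -> affects forward compatibility only, which is not asked


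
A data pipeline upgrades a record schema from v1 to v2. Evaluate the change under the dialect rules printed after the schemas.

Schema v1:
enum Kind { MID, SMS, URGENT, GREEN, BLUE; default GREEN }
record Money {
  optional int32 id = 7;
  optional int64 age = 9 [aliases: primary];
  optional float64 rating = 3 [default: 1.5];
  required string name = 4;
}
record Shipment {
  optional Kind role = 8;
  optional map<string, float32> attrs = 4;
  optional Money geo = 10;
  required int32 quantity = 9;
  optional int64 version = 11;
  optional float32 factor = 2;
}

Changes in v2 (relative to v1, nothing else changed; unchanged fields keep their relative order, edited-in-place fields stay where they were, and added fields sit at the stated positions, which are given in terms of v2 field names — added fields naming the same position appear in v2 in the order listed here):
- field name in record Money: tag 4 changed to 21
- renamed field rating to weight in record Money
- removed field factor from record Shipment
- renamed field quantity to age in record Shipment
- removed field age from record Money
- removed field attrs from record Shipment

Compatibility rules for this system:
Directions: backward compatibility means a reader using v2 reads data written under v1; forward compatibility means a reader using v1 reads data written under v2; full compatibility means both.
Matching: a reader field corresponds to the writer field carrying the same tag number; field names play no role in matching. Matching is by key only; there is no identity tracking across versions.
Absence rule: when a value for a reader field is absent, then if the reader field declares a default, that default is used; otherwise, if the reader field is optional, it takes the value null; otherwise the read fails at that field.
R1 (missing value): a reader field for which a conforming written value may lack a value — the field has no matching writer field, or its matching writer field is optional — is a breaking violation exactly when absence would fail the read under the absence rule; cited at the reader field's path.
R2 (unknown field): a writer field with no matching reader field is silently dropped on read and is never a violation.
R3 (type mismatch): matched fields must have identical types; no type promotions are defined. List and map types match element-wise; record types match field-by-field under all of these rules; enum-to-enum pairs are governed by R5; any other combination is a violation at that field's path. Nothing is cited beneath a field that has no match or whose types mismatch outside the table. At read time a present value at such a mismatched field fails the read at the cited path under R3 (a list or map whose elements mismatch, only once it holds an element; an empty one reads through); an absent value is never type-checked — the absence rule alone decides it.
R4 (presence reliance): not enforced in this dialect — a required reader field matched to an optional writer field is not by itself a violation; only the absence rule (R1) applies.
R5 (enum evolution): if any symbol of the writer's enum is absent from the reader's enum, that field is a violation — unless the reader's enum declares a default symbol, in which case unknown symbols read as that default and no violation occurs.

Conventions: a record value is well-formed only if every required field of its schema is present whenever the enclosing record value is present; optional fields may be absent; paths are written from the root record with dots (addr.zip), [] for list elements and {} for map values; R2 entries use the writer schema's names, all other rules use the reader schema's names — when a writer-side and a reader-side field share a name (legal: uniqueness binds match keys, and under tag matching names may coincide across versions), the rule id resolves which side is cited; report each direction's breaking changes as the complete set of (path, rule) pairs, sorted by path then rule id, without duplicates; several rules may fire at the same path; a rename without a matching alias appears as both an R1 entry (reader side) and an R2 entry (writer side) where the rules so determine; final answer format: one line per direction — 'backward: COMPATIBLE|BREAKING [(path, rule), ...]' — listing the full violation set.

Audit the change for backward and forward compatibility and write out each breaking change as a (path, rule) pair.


the writer's type comes first in each Shipment pair
checking backward for Shipment: reader v2 against writer v1:
  Kind -> Kind, writer optional: role aligns to role
  Money -> Money, writer optional: geo aligns to geo
  int32 -> int32, writer required: age aligns to quantity
  int64 -> int64, writer optional: version aligns to version
  writer attrs: unknown to reader
  writer factor: unknown to reader
  int32 -> int32, writer optional: geo.id aligns to geo.id
  float64 -> float64, writer optional: geo.weight aligns to geo.rating
  geo.name has no writer counterpart
  writer geo.age: unknown to reader
  writer geo.name: unknown to reader
  rule R1 violated at geo.name
  backward on Shipment therefore BREAKING (1)
checking forward for Shipment: reader v1 against writer v2:
  Kind -> Kind, writer optional: role aligns to role
  attrs has no writer counterpart
  Money -> Money, writer optional: geo aligns to geo
  int32 -> int32, writer required: quantity aligns to age
  int64 -> int64, writer optional: version aligns to version
  factor has no writer counterpart
  int32 -> int32, writer optional: geo.id aligns to geo.id
  geo.age has no writer counterpart
  float64 -> float64, writer optional: geo.rating aligns to geo.weight
  geo.name has no writer counterpart
  writer geo.name: unknown to reader
  rule R1 violated at geo.name
  forward on Shipment therefore BREAKING (1)

backward: BREAKING [(geo.name, R1)]; forward: BREAKING [(geo.name, R1)]
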